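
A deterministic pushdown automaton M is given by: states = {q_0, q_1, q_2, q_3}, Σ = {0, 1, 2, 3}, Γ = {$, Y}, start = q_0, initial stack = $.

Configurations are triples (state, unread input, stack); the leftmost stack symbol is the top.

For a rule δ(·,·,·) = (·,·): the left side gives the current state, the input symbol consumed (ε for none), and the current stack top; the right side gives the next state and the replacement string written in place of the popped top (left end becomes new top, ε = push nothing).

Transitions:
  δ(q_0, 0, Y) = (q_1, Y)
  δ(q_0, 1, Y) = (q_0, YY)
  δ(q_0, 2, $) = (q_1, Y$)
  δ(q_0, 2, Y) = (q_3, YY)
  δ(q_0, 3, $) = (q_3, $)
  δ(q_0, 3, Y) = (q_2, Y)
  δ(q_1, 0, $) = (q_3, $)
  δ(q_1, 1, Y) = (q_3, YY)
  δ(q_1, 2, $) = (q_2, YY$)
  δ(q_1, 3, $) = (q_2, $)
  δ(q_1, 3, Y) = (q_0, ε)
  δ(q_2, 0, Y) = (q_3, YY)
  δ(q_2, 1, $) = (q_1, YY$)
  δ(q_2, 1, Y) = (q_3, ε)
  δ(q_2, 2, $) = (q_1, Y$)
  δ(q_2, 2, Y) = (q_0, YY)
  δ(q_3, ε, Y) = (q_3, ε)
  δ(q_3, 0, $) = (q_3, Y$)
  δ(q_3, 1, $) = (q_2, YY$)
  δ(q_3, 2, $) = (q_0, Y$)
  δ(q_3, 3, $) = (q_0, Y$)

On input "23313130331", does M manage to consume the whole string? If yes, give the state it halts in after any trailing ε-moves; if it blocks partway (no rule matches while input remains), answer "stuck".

(q_0, 23313130331, $)
  read 2, top $: go to q_1, push Y$ → (q_1, 3313130331, Y$)
  read 3, top Y: go to q_0, push ε → (q_0, 313130331, $)
  read 3, top $: go to q_3, push $ → (q_3, 13130331, $)
  read 1, top $: go to q_2, push YY$ → (q_2, 3130331, YY$)
No transition for (q_2, 3, top Y); M blocks with input 3130331 remaining.

stuck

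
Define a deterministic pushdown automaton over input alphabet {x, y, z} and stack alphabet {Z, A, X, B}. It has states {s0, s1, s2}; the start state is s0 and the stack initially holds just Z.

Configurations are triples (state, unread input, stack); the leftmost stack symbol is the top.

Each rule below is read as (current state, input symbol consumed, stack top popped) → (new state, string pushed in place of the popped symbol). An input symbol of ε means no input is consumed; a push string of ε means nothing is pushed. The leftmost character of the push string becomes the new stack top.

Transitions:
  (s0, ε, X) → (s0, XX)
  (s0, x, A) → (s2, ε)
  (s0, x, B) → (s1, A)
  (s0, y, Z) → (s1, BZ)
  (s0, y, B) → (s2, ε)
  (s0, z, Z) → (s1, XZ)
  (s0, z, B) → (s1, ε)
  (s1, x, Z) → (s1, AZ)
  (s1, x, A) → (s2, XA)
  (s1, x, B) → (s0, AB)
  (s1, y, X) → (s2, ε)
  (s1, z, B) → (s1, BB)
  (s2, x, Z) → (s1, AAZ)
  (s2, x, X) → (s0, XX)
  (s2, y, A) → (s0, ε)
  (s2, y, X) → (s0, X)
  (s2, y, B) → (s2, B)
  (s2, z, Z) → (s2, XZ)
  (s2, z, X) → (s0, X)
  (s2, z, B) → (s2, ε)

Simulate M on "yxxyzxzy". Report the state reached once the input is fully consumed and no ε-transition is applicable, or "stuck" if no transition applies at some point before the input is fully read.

(s0, yxxyzxzy, Z) ⊢ (s1, xxyzxzy, BZ) ⊢ (s0, xyzxzy, ABZ) ⊢ (s2, yzxzy, BZ) ⊢ (s2, zxzy, BZ) ⊢ (s2, xzy, Z) ⊢ (s1, zy, AAZ)
No transition for (s1, z, top A); M blocks with input zy remaining.

stuck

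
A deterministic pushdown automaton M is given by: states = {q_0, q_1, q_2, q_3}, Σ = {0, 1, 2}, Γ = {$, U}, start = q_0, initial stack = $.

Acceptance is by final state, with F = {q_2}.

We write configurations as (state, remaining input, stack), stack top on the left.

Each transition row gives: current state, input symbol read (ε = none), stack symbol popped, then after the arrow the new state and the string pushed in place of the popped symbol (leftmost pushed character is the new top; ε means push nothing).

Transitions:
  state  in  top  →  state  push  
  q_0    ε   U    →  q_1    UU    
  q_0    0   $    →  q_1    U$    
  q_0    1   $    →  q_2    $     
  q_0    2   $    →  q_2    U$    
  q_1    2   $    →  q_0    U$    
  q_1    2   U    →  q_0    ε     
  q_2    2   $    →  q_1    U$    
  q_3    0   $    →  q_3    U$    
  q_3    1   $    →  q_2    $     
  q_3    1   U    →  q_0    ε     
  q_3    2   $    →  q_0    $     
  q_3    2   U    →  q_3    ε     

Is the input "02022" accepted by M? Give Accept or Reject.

(q_0, 02022, $)
  read 0, top $: go to q_1, push U$ → (q_1, 2022, U$)
  read 2, top U: go to q_0, push ε → (q_0, 022, $)
  read 0, top $: go to q_1, push U$ → (q_1, 22, U$)
  read 2, top U: go to q_0, push ε → (q_0, 2, $)
  read 2, top $: go to q_2, push U$ → (q_2, ε, U$)
All input consumed; state q_2 ∈ F.

Accept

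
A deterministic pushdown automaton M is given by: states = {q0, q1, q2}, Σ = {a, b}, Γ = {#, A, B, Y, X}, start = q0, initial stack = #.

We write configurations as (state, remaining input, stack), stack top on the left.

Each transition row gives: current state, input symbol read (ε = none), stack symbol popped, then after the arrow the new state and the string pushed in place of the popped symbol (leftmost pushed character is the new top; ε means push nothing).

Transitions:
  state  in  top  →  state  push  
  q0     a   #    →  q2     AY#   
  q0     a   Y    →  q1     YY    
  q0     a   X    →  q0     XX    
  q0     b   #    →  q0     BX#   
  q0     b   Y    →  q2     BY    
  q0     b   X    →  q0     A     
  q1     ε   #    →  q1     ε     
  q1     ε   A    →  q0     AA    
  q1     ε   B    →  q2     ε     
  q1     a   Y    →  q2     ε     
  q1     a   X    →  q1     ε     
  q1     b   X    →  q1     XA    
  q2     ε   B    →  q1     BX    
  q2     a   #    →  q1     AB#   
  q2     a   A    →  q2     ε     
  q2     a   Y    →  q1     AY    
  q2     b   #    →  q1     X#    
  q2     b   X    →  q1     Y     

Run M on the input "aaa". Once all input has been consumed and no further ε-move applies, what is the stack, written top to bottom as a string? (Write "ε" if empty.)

AAY#

(q0, aaa, #) ⊢ (q2, aa, AY#) ⊢ (q2, a, Y#) ⊢ (q1, ε, AY#) ⊢ (q0, ε, AAY#)
All input consumed in state q0 with stack AAY#.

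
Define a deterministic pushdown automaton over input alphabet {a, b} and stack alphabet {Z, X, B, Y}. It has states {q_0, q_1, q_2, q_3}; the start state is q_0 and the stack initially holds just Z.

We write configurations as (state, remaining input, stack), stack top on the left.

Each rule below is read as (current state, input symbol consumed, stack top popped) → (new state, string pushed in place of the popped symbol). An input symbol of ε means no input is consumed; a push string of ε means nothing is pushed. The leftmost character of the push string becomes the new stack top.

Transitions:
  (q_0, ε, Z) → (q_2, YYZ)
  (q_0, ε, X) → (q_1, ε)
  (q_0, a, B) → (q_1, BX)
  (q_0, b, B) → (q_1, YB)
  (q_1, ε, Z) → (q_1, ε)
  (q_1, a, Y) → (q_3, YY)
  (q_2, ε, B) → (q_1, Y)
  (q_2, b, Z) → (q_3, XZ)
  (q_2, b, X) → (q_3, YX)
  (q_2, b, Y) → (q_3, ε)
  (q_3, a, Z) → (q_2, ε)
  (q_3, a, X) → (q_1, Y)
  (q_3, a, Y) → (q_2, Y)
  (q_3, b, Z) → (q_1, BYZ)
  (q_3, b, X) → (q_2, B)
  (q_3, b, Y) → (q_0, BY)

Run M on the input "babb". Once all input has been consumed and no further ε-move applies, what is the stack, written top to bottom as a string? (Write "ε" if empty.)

BYZ

(q_0, babb, Z)
  ε-move, top Z: go to q_2, push YYZ → (q_2, babb, YYZ)
  read b, top Y: go to q_3, push ε → (q_3, abb, YZ)
  read a, top Y: go to q_2, push Y → (q_2, bb, YZ)
  read b, top Y: go to q_3, push ε → (q_3, b, Z)
  read b, top Z: go to q_1, push BYZ → (q_1, ε, BYZ)
All input consumed in state q_1 with stack BYZ.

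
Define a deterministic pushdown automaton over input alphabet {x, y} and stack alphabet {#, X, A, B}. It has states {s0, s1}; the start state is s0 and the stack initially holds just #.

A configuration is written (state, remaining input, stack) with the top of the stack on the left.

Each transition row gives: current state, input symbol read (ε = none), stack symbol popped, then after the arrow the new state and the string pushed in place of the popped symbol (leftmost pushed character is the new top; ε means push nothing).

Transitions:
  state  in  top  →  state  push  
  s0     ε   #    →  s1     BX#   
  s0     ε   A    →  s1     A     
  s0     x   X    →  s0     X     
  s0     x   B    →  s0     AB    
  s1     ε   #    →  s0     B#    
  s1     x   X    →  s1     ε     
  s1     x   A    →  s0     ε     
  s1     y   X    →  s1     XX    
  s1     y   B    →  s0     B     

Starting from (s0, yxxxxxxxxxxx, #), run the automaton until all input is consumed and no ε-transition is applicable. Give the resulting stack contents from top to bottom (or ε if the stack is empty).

ABX#

(s0, yxxxxxxxxxxx, #) ⊢ (s1, yxxxxxxxxxxx, BX#) ⊢ (s0, xxxxxxxxxxx, BX#) ⊢ (s0, xxxxxxxxxx, ABX#) ⊢ (s1, xxxxxxxxxx, ABX#) ⊢ (s0, xxxxxxxxx, BX#) ⊢ (s0, xxxxxxxx, ABX#) ⊢ (s1, xxxxxxxx, ABX#) ⊢ (s0, xxxxxxx, BX#) ⊢ (s0, xxxxxx, ABX#) ⊢ (s1, xxxxxx, ABX#) ⊢ (s0, xxxxx, BX#) ⊢ (s0, xxxx, ABX#) ⊢ (s1, xxxx, ABX#) ⊢ (s0, xxx, BX#) ⊢ (s0, xx, ABX#) ⊢ (s1, xx, ABX#) ⊢ (s0, x, BX#) ⊢ (s0, ε, ABX#) ⊢ (s1, ε, ABX#)
All input consumed in state s1 with stack ABX#.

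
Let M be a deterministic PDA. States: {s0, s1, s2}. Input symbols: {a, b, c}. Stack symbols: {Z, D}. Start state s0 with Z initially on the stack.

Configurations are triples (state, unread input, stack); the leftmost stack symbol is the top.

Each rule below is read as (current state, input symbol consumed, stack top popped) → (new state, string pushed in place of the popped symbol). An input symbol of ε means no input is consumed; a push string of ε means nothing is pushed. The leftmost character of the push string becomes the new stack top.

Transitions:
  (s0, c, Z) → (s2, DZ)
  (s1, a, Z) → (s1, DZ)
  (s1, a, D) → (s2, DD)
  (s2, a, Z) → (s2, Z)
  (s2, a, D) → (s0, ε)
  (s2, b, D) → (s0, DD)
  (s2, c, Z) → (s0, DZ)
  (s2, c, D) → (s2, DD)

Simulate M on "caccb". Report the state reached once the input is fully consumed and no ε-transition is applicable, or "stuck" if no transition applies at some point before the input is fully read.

(s0, caccb, Z)
  read c, top Z: go to s2, push DZ → (s2, accb, DZ)
  read a, top D: go to s0, push ε → (s0, ccb, Z)
  read c, top Z: go to s2, push DZ → (s2, cb, DZ)
  read c, top D: go to s2, push DD → (s2, b, DDZ)
  read b, top D: go to s0, push DD → (s0, ε, DDDZ)
All input consumed; M is in state s0.

s0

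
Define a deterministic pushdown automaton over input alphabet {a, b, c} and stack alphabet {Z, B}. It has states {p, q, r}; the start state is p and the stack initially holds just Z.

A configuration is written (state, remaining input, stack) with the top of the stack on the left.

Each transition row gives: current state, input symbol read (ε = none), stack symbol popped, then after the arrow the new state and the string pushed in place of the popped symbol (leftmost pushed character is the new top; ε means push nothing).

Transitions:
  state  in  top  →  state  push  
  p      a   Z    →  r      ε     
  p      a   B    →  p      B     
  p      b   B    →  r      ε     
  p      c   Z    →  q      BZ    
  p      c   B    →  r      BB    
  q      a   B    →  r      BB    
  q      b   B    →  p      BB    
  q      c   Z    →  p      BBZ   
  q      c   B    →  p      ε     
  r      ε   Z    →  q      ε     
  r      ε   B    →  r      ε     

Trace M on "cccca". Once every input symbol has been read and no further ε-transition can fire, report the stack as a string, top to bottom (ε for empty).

(p, cccca, Z) ⊢ (q, ccca, BZ) ⊢ (p, cca, Z) ⊢ (q, ca, BZ) ⊢ (p, a, Z) ⊢ (r, ε, ε)
All input consumed in state r with stack ε.

ε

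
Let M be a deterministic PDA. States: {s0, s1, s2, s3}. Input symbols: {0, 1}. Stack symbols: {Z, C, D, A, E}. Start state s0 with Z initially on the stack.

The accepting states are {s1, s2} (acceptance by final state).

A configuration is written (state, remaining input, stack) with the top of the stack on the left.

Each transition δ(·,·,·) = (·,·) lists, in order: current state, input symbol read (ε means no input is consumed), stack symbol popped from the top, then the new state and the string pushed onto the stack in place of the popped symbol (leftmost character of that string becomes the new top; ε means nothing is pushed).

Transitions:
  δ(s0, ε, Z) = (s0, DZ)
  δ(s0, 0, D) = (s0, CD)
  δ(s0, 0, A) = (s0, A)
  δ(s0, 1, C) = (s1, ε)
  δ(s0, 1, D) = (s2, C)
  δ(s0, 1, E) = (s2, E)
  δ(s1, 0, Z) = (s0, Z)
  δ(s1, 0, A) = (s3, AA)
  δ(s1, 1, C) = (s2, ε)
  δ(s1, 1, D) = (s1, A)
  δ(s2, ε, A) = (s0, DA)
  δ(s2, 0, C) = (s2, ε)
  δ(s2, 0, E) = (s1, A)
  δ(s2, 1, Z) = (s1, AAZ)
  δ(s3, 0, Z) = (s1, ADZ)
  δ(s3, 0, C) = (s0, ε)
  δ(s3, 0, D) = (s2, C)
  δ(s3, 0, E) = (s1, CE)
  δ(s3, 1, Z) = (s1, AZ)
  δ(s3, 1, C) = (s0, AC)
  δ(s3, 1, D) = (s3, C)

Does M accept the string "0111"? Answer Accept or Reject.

Reject

(s0, 0111, Z) ⊢ (s0, 0111, DZ) ⊢ (s0, 111, CDZ) ⊢ (s1, 11, DZ) ⊢ (s1, 1, AZ)
No transition applies at (s1, 1, AZ); input not fully consumed.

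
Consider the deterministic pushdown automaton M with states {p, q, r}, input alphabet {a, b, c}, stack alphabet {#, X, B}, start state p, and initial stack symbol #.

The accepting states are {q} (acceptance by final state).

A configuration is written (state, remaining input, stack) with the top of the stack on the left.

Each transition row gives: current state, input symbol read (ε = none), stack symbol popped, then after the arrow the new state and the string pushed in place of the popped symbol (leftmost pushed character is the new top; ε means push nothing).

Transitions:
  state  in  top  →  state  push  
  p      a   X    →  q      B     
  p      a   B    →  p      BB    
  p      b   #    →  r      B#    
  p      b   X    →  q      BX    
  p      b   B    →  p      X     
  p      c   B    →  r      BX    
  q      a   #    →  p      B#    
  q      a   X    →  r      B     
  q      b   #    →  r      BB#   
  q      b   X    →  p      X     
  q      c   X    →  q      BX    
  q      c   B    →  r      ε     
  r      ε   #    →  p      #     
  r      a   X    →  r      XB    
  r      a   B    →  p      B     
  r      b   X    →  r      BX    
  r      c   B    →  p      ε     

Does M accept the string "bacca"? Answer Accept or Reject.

Accept

(p, bacca, #) ⊢ (r, acca, B#) ⊢ (p, cca, B#) ⊢ (r, ca, BX#) ⊢ (p, a, X#) ⊢ (q, ε, B#)
All input consumed; state q ∈ F.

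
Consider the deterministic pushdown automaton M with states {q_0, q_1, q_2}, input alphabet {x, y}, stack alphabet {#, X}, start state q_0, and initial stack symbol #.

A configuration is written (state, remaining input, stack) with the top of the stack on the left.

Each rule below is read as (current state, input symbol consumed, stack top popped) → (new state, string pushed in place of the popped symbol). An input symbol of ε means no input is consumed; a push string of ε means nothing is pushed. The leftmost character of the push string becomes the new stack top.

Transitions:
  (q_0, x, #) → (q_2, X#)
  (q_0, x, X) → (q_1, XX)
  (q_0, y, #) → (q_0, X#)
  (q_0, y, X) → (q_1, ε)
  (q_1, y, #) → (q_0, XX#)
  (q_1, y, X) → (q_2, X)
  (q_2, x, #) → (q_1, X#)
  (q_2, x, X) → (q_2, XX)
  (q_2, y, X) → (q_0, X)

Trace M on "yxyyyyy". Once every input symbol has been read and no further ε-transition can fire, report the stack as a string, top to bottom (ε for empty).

X#

(q_0, yxyyyyy, #) ⊢ (q_0, xyyyyy, X#) ⊢ (q_1, yyyyy, XX#) ⊢ (q_2, yyyy, XX#) ⊢ (q_0, yyy, XX#) ⊢ (q_1, yy, X#) ⊢ (q_2, y, X#) ⊢ (q_0, ε, X#)
All input consumed in state q_0 with stack X#.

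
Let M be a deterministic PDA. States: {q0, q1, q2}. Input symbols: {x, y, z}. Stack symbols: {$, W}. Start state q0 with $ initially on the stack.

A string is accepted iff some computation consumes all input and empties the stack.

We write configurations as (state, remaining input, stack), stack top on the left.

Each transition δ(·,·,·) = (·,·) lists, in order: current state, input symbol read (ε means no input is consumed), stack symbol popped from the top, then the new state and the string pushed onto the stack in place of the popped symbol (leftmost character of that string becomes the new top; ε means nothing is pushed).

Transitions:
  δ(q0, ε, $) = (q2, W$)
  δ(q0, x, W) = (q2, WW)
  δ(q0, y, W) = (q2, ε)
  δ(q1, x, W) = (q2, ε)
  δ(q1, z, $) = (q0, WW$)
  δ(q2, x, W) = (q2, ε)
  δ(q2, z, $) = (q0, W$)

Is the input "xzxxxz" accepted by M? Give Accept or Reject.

(q0, xzxxxz, $)
  ε-move, top $: go to q2, push W$ → (q2, xzxxxz, W$)
  read x, top W: go to q2, push ε → (q2, zxxxz, $)
  read z, top $: go to q0, push W$ → (q0, xxxz, W$)
  read x, top W: go to q2, push WW → (q2, xxz, WW$)
  read x, top W: go to q2, push ε → (q2, xz, W$)
  read x, top W: go to q2, push ε → (q2, z, $)
  read z, top $: go to q0, push W$ → (q0, ε, W$)
All input consumed; stack is W$, not empty, and no further ε-move applies.

Reject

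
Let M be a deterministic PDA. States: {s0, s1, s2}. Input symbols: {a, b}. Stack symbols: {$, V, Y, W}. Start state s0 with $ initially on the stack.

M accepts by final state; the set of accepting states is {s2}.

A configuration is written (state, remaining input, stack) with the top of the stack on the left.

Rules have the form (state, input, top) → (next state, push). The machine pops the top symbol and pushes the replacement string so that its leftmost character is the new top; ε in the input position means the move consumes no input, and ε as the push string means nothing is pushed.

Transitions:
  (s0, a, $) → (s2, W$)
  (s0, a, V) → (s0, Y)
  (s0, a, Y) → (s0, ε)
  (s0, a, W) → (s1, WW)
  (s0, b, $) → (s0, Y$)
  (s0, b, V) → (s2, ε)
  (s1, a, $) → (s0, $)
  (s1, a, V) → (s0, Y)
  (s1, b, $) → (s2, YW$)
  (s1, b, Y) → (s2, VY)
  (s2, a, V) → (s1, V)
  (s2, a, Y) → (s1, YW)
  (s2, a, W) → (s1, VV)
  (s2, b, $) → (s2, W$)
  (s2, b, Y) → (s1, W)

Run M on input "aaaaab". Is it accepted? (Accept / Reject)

Reject

(s0, aaaaab, $)
  read a, top $: go to s2, push W$ → (s2, aaaab, W$)
  read a, top W: go to s1, push VV → (s1, aaab, VV$)
  read a, top V: go to s0, push Y → (s0, aab, YV$)
  read a, top Y: go to s0, push ε → (s0, ab, V$)
  read a, top V: go to s0, push Y → (s0, b, Y$)
No transition applies at (s0, b, Y$); input not fully consumed.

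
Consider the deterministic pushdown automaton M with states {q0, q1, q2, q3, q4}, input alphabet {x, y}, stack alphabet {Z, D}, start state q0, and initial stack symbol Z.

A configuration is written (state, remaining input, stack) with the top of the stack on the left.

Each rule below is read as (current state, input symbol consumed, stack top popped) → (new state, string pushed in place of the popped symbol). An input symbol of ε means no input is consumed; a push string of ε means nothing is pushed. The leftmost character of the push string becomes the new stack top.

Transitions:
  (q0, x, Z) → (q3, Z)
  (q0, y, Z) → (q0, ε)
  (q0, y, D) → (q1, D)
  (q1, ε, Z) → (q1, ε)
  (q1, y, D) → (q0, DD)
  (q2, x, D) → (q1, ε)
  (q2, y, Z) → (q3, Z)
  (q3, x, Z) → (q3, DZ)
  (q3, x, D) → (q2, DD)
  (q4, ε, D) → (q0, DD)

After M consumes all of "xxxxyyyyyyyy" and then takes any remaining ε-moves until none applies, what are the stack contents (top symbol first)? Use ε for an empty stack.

DDDDDZ

(q0, xxxxyyyyyyyy, Z) ⊢ (q3, xxxyyyyyyyy, Z) ⊢ (q3, xxyyyyyyyy, DZ) ⊢ (q2, xyyyyyyyy, DDZ) ⊢ (q1, yyyyyyyy, DZ) ⊢ (q0, yyyyyyy, DDZ) ⊢ (q1, yyyyyy, DDZ) ⊢ (q0, yyyyy, DDDZ) ⊢ (q1, yyyy, DDDZ) ⊢ (q0, yyy, DDDDZ) ⊢ (q1, yy, DDDDZ) ⊢ (q0, y, DDDDDZ) ⊢ (q1, ε, DDDDDZ)
All input consumed in state q1 with stack DDDDDZ.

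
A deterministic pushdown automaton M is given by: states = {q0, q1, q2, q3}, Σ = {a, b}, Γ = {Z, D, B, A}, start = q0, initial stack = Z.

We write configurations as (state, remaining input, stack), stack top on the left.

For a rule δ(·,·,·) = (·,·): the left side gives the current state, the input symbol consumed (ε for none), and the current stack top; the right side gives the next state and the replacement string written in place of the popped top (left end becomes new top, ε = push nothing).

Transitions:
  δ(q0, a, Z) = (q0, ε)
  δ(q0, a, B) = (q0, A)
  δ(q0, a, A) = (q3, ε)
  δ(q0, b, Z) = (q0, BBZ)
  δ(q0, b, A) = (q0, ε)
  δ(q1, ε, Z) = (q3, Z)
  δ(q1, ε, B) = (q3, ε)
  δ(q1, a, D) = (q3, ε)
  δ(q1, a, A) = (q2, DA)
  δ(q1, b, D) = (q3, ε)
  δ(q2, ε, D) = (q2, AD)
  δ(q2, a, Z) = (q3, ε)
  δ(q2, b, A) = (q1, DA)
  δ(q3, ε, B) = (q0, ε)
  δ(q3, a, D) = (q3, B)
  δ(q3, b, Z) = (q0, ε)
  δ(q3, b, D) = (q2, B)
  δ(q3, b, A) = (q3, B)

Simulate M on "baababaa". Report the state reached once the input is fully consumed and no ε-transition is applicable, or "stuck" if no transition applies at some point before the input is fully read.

(q0, baababaa, Z)
  read b, top Z: go to q0, push BBZ → (q0, aababaa, BBZ)
  read a, top B: go to q0, push A → (q0, ababaa, ABZ)
  read a, top A: go to q3, push ε → (q3, babaa, BZ)
  ε-move, top B: go to q0, push ε → (q0, babaa, Z)
  read b, top Z: go to q0, push BBZ → (q0, abaa, BBZ)
  read a, top B: go to q0, push A → (q0, baa, ABZ)
  read b, top A: go to q0, push ε → (q0, aa, BZ)
  read a, top B: go to q0, push A → (q0, a, AZ)
  read a, top A: go to q3, push ε → (q3, ε, Z)
All input consumed; M is in state q3.

q3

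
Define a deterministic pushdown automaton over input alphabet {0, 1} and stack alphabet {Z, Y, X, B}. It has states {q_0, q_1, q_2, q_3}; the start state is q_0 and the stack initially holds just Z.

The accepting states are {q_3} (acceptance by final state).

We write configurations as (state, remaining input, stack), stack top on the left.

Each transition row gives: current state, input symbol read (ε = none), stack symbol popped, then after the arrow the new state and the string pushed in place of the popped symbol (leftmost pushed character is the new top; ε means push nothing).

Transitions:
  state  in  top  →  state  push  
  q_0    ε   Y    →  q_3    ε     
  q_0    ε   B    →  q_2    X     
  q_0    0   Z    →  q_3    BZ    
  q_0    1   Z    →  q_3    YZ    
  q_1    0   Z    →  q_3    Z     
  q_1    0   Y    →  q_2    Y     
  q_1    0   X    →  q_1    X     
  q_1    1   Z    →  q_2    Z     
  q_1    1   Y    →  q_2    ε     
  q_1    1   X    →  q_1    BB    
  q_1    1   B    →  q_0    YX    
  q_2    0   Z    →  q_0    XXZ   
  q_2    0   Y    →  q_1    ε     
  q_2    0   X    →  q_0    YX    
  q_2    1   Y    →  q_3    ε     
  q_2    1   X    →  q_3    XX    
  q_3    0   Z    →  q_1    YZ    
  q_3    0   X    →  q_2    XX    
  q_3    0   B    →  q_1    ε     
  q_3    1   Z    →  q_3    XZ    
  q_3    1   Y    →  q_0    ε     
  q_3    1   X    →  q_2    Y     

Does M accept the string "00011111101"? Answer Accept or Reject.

(q_0, 00011111101, Z)
  read 0, top Z: go to q_3, push BZ → (q_3, 0011111101, BZ)
  read 0, top B: go to q_1, push ε → (q_1, 011111101, Z)
  read 0, top Z: go to q_3, push Z → (q_3, 11111101, Z)
  read 1, top Z: go to q_3, push XZ → (q_3, 1111101, XZ)
  read 1, top X: go to q_2, push Y → (q_2, 111101, YZ)
  read 1, top Y: go to q_3, push ε → (q_3, 11101, Z)
  read 1, top Z: go to q_3, push XZ → (q_3, 1101, XZ)
  read 1, top X: go to q_2, push Y → (q_2, 101, YZ)
  read 1, top Y: go to q_3, push ε → (q_3, 01, Z)
  read 0, top Z: go to q_1, push YZ → (q_1, 1, YZ)
  read 1, top Y: go to q_2, push ε → (q_2, ε, Z)
All input consumed; state q_2 ∉ F and no further ε-move applies.

Reject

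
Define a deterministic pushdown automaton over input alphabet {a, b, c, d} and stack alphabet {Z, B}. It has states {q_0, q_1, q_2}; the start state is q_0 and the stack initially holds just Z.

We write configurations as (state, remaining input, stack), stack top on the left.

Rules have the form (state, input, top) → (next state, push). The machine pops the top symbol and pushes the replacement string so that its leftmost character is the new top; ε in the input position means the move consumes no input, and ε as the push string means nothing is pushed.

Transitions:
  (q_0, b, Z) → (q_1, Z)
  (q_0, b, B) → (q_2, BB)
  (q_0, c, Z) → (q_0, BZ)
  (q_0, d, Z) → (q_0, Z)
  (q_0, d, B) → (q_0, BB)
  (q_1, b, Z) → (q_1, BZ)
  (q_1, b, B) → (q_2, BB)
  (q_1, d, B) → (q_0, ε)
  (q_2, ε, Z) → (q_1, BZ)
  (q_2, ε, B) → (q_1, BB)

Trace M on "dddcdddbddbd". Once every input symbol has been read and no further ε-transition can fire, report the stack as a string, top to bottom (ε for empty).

(q_0, dddcdddbddbd, Z)
  read d, top Z: go to q_0, push Z → (q_0, ddcdddbddbd, Z)
  read d, top Z: go to q_0, push Z → (q_0, dcdddbddbd, Z)
  read d, top Z: go to q_0, push Z → (q_0, cdddbddbd, Z)
  read c, top Z: go to q_0, push BZ → (q_0, dddbddbd, BZ)
  read d, top B: go to q_0, push BB → (q_0, ddbddbd, BBZ)
  read d, top B: go to q_0, push BB → (q_0, dbddbd, BBBZ)
  read d, top B: go to q_0, push BB → (q_0, bddbd, BBBBZ)
  read b, top B: go to q_2, push BB → (q_2, ddbd, BBBBBZ)
  ε-move, top B: go to q_1, push BB → (q_1, ddbd, BBBBBBZ)
  read d, top B: go to q_0, push ε → (q_0, dbd, BBBBBZ)
  read d, top B: go to q_0, push BB → (q_0, bd, BBBBBBZ)
  read b, top B: go to q_2, push BB → (q_2, d, BBBBBBBZ)
  ε-move, top B: go to q_1, push BB → (q_1, d, BBBBBBBBZ)
  read d, top B: go to q_0, push ε → (q_0, ε, BBBBBBBZ)
All input consumed in state q_0 with stack BBBBBBBZ.

BBBBBBBZ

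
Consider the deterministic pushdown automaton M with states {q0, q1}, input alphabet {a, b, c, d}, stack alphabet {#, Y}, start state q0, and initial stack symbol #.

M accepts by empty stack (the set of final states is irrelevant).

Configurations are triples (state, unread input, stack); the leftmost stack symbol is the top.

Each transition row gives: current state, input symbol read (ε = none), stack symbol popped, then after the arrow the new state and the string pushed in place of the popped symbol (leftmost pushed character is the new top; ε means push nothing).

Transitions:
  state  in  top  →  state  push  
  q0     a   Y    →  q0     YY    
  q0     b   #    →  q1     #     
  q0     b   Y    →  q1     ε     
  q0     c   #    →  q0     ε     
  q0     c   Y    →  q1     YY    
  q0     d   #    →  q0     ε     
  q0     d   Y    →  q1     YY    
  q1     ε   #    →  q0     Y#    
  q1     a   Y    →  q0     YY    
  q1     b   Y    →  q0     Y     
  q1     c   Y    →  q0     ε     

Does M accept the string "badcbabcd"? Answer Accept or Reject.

Accept

(q0, badcbabcd, #)
  read b, top #: go to q1, push # → (q1, adcbabcd, #)
  ε-move, top #: go to q0, push Y# → (q0, adcbabcd, Y#)
  read a, top Y: go to q0, push YY → (q0, dcbabcd, YY#)
  read d, top Y: go to q1, push YY → (q1, cbabcd, YYY#)
  read c, top Y: go to q0, push ε → (q0, babcd, YY#)
  read b, top Y: go to q1, push ε → (q1, abcd, Y#)
  read a, top Y: go to q0, push YY → (q0, bcd, YY#)
  read b, top Y: go to q1, push ε → (q1, cd, Y#)
  read c, top Y: go to q0, push ε → (q0, d, #)
  read d, top #: go to q0, push ε → (q0, ε, ε)
All input consumed and the stack is empty.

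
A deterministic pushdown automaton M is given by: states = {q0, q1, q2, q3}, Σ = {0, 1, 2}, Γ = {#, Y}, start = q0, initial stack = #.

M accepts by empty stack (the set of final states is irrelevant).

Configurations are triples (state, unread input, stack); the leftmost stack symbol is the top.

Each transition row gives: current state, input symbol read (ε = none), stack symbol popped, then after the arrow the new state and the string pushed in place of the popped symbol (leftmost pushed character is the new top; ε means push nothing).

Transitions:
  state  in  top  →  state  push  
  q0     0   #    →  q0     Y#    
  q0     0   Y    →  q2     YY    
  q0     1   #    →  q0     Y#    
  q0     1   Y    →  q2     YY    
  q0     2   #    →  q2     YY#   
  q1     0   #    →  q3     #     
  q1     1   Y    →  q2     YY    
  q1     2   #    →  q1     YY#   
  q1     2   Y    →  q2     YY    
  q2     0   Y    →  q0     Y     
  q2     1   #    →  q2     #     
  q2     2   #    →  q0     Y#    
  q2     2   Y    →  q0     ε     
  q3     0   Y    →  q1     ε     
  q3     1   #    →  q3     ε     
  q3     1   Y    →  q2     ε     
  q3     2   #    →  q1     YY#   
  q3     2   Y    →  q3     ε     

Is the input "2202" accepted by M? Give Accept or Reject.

(q0, 2202, #)
  read 2, top #: go to q2, push YY# → (q2, 202, YY#)
  read 2, top Y: go to q0, push ε → (q0, 02, Y#)
  read 0, top Y: go to q2, push YY → (q2, 2, YY#)
  read 2, top Y: go to q0, push ε → (q0, ε, Y#)
All input consumed; stack is Y#, not empty, and no further ε-move applies.

Reject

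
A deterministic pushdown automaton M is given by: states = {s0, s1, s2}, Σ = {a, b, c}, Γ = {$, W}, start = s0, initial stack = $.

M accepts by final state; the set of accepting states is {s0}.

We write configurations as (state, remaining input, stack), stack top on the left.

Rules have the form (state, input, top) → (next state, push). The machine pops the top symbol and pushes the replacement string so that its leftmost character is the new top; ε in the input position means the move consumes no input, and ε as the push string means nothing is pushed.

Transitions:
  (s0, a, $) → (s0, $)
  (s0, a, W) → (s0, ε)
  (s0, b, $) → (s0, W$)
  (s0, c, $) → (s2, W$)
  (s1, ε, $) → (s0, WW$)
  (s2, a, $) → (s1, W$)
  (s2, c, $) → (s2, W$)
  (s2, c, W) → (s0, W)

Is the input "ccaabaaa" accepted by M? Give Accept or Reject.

Accept

(s0, ccaabaaa, $)
  read c, top $: go to s2, push W$ → (s2, caabaaa, W$)
  read c, top W: go to s0, push W → (s0, aabaaa, W$)
  read a, top W: go to s0, push ε → (s0, abaaa, $)
  read a, top $: go to s0, push $ → (s0, baaa, $)
  read b, top $: go to s0, push W$ → (s0, aaa, W$)
  read a, top W: go to s0, push ε → (s0, aa, $)
  read a, top $: go to s0, push $ → (s0, a, $)
  read a, top $: go to s0, push $ → (s0, ε, $)
All input consumed; state s0 ∈ F.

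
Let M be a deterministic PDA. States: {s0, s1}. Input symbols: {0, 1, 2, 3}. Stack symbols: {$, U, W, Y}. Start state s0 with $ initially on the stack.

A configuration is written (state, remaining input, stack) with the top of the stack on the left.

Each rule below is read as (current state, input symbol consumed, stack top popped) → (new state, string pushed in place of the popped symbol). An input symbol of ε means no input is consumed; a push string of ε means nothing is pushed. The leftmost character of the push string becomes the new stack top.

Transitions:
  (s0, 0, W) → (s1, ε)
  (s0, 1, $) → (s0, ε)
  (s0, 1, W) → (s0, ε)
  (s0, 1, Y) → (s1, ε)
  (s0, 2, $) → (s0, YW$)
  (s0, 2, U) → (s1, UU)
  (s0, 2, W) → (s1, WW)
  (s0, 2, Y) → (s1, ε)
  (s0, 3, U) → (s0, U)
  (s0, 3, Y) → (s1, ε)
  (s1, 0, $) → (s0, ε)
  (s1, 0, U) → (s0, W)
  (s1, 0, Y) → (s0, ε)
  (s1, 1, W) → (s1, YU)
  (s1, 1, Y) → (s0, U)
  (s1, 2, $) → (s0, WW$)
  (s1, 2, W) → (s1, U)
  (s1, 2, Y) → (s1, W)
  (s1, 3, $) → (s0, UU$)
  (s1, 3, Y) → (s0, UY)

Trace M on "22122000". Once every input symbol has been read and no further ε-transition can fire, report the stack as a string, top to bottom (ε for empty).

(s0, 22122000, $)
  read 2, top $: go to s0, push YW$ → (s0, 2122000, YW$)
  read 2, top Y: go to s1, push ε → (s1, 122000, W$)
  read 1, top W: go to s1, push YU → (s1, 22000, YU$)
  read 2, top Y: go to s1, push W → (s1, 2000, WU$)
  read 2, top W: go to s1, push U → (s1, 000, UU$)
  read 0, top U: go to s0, push W → (s0, 00, WU$)
  read 0, top W: go to s1, push ε → (s1, 0, U$)
  read 0, top U: go to s0, push W → (s0, ε, W$)
All input consumed in state s0 with stack W$.

W$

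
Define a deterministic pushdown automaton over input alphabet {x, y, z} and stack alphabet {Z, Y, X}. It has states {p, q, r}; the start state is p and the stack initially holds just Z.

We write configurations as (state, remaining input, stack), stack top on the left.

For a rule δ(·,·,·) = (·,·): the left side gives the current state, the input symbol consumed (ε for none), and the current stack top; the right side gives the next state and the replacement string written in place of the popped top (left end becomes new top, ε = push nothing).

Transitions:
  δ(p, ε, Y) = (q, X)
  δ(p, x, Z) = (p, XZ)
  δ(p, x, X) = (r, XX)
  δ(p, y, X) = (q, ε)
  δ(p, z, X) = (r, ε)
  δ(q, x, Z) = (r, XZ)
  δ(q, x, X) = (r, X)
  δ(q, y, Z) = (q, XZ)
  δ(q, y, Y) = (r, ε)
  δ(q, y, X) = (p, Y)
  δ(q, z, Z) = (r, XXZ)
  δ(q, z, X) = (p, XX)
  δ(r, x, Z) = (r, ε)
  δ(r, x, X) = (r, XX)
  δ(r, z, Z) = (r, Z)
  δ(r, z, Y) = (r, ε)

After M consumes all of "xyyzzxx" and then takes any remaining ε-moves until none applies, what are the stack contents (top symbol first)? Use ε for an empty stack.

XXXZ

(p, xyyzzxx, Z)
  read x, top Z: go to p, push XZ → (p, yyzzxx, XZ)
  read y, top X: go to q, push ε → (q, yzzxx, Z)
  read y, top Z: go to q, push XZ → (q, zzxx, XZ)
  read z, top X: go to p, push XX → (p, zxx, XXZ)
  read z, top X: go to r, push ε → (r, xx, XZ)
  read x, top X: go to r, push XX → (r, x, XXZ)
  read x, top X: go to r, push XX → (r, ε, XXXZ)
All input consumed in state r with stack XXXZ.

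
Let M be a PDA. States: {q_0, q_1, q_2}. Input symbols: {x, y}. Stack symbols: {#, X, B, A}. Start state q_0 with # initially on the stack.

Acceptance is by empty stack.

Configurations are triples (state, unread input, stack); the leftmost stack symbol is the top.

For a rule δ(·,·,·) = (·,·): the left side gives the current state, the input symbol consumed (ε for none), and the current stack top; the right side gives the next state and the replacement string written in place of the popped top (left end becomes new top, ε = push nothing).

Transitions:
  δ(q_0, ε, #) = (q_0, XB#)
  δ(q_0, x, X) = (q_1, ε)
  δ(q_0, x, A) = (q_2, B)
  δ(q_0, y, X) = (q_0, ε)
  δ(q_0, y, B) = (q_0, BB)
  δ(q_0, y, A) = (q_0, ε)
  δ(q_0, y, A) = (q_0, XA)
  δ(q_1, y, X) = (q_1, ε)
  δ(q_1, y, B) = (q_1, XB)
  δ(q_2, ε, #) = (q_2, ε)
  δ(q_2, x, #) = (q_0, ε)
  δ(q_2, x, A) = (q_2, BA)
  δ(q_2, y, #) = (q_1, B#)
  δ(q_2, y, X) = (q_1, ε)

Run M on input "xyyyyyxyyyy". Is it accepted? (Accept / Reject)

No computation consumes all input and empties the stack.

Reject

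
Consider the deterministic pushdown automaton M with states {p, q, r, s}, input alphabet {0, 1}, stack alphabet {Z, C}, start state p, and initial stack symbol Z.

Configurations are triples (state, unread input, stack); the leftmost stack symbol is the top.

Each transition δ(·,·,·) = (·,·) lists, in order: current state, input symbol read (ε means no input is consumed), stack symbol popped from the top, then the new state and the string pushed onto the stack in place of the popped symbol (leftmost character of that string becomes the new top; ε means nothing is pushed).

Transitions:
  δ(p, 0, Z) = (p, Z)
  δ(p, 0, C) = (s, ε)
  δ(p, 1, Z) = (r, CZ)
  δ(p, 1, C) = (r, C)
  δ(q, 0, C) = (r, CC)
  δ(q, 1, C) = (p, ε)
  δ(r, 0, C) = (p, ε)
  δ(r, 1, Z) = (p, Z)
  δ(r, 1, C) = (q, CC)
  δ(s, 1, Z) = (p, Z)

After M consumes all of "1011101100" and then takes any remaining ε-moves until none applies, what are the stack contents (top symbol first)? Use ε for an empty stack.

(p, 1011101100, Z)
  read 1, top Z: go to r, push CZ → (r, 011101100, CZ)
  read 0, top C: go to p, push ε → (p, 11101100, Z)
  read 1, top Z: go to r, push CZ → (r, 1101100, CZ)
  read 1, top C: go to q, push CC → (q, 101100, CCZ)
  read 1, top C: go to p, push ε → (p, 01100, CZ)
  read 0, top C: go to s, push ε → (s, 1100, Z)
  read 1, top Z: go to p, push Z → (p, 100, Z)
  read 1, top Z: go to r, push CZ → (r, 00, CZ)
  read 0, top C: go to p, push ε → (p, 0, Z)
  read 0, top Z: go to p, push Z → (p, ε, Z)
All input consumed in state p with stack Z.

Z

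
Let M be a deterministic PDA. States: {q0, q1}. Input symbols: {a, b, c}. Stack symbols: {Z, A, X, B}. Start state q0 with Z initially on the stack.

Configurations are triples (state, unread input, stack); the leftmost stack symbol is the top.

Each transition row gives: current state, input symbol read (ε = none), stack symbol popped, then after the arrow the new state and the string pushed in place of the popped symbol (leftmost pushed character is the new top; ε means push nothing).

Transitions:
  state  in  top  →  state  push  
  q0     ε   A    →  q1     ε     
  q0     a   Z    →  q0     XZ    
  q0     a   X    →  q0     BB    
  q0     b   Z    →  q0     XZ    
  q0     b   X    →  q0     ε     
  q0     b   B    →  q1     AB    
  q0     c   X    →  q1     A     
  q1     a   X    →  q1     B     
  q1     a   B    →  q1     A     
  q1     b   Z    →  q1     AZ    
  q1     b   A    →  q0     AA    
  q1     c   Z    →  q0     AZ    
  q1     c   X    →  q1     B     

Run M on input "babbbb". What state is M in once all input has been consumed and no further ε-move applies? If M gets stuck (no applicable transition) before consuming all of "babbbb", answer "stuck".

(q0, babbbb, Z)
  read b, top Z: go to q0, push XZ → (q0, abbbb, XZ)
  read a, top X: go to q0, push BB → (q0, bbbb, BBZ)
  read b, top B: go to q1, push AB → (q1, bbb, ABBZ)
  read b, top A: go to q0, push AA → (q0, bb, AABBZ)
  ε-move, top A: go to q1, push ε → (q1, bb, ABBZ)
  read b, top A: go to q0, push AA → (q0, b, AABBZ)
  ε-move, top A: go to q1, push ε → (q1, b, ABBZ)
  read b, top A: go to q0, push AA → (q0, ε, AABBZ)
  ε-move, top A: go to q1, push ε → (q1, ε, ABBZ)
All input consumed; M is in state q1.

q1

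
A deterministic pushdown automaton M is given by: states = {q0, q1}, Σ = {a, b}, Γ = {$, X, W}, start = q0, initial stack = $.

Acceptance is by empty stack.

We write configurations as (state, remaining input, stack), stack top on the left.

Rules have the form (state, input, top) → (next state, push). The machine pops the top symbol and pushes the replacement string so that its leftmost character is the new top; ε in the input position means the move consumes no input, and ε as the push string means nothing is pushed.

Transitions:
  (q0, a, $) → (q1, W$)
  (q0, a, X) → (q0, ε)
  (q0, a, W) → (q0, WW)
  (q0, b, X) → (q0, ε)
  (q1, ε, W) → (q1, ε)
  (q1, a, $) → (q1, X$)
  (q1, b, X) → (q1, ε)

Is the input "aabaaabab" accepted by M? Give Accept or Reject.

(q0, aabaaabab, $)
  read a, top $: go to q1, push W$ → (q1, abaaabab, W$)
  ε-move, top W: go to q1, push ε → (q1, abaaabab, $)
  read a, top $: go to q1, push X$ → (q1, baaabab, X$)
  read b, top X: go to q1, push ε → (q1, aaabab, $)
  read a, top $: go to q1, push X$ → (q1, aabab, X$)
No transition applies at (q1, aabab, X$); input not fully consumed.

Reject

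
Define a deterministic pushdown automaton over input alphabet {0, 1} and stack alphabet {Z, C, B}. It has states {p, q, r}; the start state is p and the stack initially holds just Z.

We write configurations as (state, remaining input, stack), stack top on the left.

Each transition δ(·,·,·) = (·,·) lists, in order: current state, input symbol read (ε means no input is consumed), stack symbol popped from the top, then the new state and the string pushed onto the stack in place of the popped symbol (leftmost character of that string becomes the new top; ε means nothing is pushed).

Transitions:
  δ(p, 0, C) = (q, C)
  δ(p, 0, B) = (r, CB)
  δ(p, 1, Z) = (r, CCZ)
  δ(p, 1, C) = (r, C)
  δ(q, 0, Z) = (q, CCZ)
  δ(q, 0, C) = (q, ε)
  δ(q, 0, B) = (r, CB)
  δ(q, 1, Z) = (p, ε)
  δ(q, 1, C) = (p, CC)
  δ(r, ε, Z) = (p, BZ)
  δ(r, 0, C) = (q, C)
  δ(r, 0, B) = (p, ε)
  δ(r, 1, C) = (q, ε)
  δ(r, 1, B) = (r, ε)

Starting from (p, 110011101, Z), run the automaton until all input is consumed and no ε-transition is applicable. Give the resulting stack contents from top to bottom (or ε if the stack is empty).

(p, 110011101, Z)
  read 1, top Z: go to r, push CCZ → (r, 10011101, CCZ)
  read 1, top C: go to q, push ε → (q, 0011101, CZ)
  read 0, top C: go to q, push ε → (q, 011101, Z)
  read 0, top Z: go to q, push CCZ → (q, 11101, CCZ)
  read 1, top C: go to p, push CC → (p, 1101, CCCZ)
  read 1, top C: go to r, push C → (r, 101, CCCZ)
  read 1, top C: go to q, push ε → (q, 01, CCZ)
  read 0, top C: go to q, push ε → (q, 1, CZ)
  read 1, top C: go to p, push CC → (p, ε, CCZ)
All input consumed in state p with stack CCZ.

CCZ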